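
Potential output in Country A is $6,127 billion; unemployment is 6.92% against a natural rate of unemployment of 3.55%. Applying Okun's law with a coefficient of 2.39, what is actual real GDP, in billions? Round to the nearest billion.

Unemployment gap = 6.92 - 3.55 = 3.37 points, so the output gap is -2.39 × 3.37 = -8.0543%.
Actual GDP = 6127 × (1 - 8.0543/100) = 6127 × 0.919457 ≈ 5634 billion.

$5,634 billion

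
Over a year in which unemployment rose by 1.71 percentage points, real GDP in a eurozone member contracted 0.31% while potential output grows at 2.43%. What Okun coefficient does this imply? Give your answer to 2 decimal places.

β ≈ 1.60

Growth form: g_Y = g_Y* - β × Δu, so β = (g_Y* - g_Y)/Δu.
β = (2.43 + 0.31)/1.71 = 2.74/1.71 = 1.60.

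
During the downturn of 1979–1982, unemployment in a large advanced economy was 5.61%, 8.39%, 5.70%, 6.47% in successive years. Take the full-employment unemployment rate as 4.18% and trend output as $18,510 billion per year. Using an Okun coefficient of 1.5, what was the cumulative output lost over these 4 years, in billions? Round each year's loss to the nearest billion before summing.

$2,624 billion

Year 1979: gap = -1.5 × (5.61 - 4.18) = -2.145%, loss ≈ 18510 × 2.145/100 ≈ 397.
Year 1980: gap = -1.5 × (8.39 - 4.18) = -6.315%, loss ≈ 18510 × 6.315/100 ≈ 1169.
Year 1981: gap = -1.5 × (5.7 - 4.18) = -2.28%, loss ≈ 18510 × 2.28/100 ≈ 422.
Year 1982: gap = -1.5 × (6.47 - 4.18) = -3.435%, loss ≈ 18510 × 3.435/100 ≈ 636.
Total lost output = 397 + 1169 + 422 + 636 = 2624 billion.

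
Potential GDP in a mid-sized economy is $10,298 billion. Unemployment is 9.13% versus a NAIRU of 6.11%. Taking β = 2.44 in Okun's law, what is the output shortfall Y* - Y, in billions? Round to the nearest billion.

$759 billion

Output gap = -2.44 × (9.13 - 6.11) = -2.44 × 3.02 = -7.3688%.
Actual GDP ≈ 10298 × 0.926312 ≈ 9539 billion, so the shortfall is 10298 - 9539 = 759 billion.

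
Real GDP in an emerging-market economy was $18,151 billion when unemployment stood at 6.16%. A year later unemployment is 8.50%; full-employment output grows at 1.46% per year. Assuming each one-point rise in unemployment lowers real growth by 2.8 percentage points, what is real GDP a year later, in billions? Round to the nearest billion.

Δu = 8.5 - 6.16 = 2.34 points.
Okun's law (growth form): g_Y = g_Y* - β × Δu = 1.46 - 2.8 × (2.34) = 1.46 - 6.552 = -5.092%.
Real GDP in the next year = 18151 × (1 - 5.092/100) = 18151 × 0.94908 ≈ 17227 billion.

$17,227 billion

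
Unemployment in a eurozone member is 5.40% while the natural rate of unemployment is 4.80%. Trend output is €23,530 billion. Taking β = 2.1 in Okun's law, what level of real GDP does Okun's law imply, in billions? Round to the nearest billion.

Unemployment gap = 5.4 - 4.8 = 0.6 points, so the output gap is -2.1 × 0.6 = -1.26%.
Actual GDP = 23530 × (1 - 1.26/100) = 23530 × 0.9874 ≈ 23234 billion.

€23,234 billion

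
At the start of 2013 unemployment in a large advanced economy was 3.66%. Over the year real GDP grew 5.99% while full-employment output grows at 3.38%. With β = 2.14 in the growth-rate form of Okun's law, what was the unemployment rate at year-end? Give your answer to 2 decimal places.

2.44%

Growth-rate Okun's law: g_Y = g_Y* - β × Δu, so Δu = (g_Y* - g_Y)/β.
Δu = (3.38 - 5.99)/2.14 = -2.61/2.14 = -1.22 percentage points.
Year-end unemployment = 3.66 - 1.22 = 2.44%.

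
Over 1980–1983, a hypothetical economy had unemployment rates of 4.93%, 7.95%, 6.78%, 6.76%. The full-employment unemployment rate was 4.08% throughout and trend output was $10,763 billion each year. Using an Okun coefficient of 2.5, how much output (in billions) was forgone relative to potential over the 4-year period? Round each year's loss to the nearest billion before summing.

Year 1980: gap = -2.5 × (4.93 - 4.08) = -2.125%, loss ≈ 10763 × 2.125/100 ≈ 229.
Year 1981: gap = -2.5 × (7.95 - 4.08) = -9.675%, loss ≈ 10763 × 9.675/100 ≈ 1041.
Year 1982: gap = -2.5 × (6.78 - 4.08) = -6.75%, loss ≈ 10763 × 6.75/100 ≈ 727.
Year 1983: gap = -2.5 × (6.76 - 4.08) = -6.7%, loss ≈ 10763 × 6.7/100 ≈ 721.
Total lost output = 229 + 1041 + 727 + 721 = 2718 billion.

$2,718 billion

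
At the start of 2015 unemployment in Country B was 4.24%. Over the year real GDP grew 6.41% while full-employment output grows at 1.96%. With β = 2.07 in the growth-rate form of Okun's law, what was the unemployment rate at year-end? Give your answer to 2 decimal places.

Growth-rate Okun's law: g_Y = g_Y* - β × Δu, so Δu = (g_Y* - g_Y)/β.
Δu = (1.96 - 6.41)/2.07 = -4.45/2.07 = -2.15 percentage points.
Year-end unemployment = 4.24 - 2.15 = 2.09%.

2.09%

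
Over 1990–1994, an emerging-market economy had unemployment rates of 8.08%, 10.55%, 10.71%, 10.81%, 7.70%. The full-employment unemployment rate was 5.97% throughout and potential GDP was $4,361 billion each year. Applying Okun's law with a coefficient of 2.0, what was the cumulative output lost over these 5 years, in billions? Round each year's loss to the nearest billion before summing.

Year 1990: gap = -2.0 × (8.08 - 5.97) = -4.22%, loss ≈ 4361 × 4.22/100 ≈ 184.
Year 1991: gap = -2.0 × (10.55 - 5.97) = -9.16%, loss ≈ 4361 × 9.16/100 ≈ 399.
Year 1992: gap = -2.0 × (10.71 - 5.97) = -9.48%, loss ≈ 4361 × 9.48/100 ≈ 413.
Year 1993: gap = -2.0 × (10.81 - 5.97) = -9.68%, loss ≈ 4361 × 9.68/100 ≈ 422.
Year 1994: gap = -2.0 × (7.7 - 5.97) = -3.46%, loss ≈ 4361 × 3.46/100 ≈ 151.
Total lost output = 184 + 399 + 413 + 422 + 151 = 1569 billion.

$1,569 billion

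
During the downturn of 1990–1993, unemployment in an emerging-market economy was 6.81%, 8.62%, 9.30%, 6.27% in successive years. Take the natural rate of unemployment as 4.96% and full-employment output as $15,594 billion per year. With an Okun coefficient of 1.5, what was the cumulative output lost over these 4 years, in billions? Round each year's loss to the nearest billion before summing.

$2,610 billion

Year 1990: gap = -1.5 × (6.81 - 4.96) = -2.775%, loss ≈ 15594 × 2.775/100 ≈ 433.
Year 1991: gap = -1.5 × (8.62 - 4.96) = -5.49%, loss ≈ 15594 × 5.49/100 ≈ 856.
Year 1992: gap = -1.5 × (9.3 - 4.96) = -6.51%, loss ≈ 15594 × 6.51/100 ≈ 1015.
Year 1993: gap = -1.5 × (6.27 - 4.96) = -1.965%, loss ≈ 15594 × 1.965/100 ≈ 306.
Total lost output = 433 + 856 + 1015 + 306 = 2610 billion.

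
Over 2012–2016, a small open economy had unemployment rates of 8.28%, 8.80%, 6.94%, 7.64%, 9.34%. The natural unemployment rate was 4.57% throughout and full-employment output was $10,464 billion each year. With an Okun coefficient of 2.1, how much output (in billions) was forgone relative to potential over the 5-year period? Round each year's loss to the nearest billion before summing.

$3,989 billion

Year 2012: gap = -2.1 × (8.28 - 4.57) = -7.791%, loss ≈ 10464 × 7.791/100 ≈ 815.
Year 2013: gap = -2.1 × (8.8 - 4.57) = -8.883%, loss ≈ 10464 × 8.883/100 ≈ 930.
Year 2014: gap = -2.1 × (6.94 - 4.57) = -4.977%, loss ≈ 10464 × 4.977/100 ≈ 521.
Year 2015: gap = -2.1 × (7.64 - 4.57) = -6.447%, loss ≈ 10464 × 6.447/100 ≈ 675.
Year 2016: gap = -2.1 × (9.34 - 4.57) = -10.017%, loss ≈ 10464 × 10.017/100 ≈ 1048.
Total lost output = 815 + 930 + 521 + 675 + 1048 = 3989 billion.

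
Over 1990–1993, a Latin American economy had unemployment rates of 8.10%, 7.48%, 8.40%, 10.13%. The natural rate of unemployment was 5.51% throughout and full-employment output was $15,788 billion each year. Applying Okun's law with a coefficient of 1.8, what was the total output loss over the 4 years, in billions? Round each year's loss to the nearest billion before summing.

$3,430 billion

Year 1990: gap = -1.8 × (8.1 - 5.51) = -4.662%, loss ≈ 15788 × 4.662/100 ≈ 736.
Year 1991: gap = -1.8 × (7.48 - 5.51) = -3.546%, loss ≈ 15788 × 3.546/100 ≈ 560.
Year 1992: gap = -1.8 × (8.4 - 5.51) = -5.202%, loss ≈ 15788 × 5.202/100 ≈ 821.
Year 1993: gap = -1.8 × (10.13 - 5.51) = -8.316%, loss ≈ 15788 × 8.316/100 ≈ 1313.
Total lost output = 736 + 560 + 821 + 1313 = 3430 billion.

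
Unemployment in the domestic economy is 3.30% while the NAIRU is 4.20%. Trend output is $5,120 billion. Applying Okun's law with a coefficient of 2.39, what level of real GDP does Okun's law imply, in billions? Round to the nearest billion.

Unemployment gap = 3.3 - 4.2 = -0.9 points, so the output gap is -2.39 × (-0.9) = 2.151%.
Actual GDP = 5120 × (1 + 2.151/100) = 5120 × 1.02151 ≈ 5230 billion.

$5,230 billion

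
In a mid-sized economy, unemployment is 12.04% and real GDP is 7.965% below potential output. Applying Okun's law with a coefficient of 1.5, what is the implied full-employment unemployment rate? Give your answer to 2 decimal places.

From Okun's law, u - u* = -(output gap)/β = -(-7.965)/1.5 = 5.31 points.
So u* = 12.04 - 5.31 = 6.73%.

6.73%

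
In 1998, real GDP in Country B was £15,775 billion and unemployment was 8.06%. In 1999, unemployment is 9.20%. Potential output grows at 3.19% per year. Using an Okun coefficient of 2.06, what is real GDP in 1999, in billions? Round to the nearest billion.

Δu = 9.2 - 8.06 = 1.14 points.
Okun's law (growth form): g_Y = g_Y* - β × Δu = 3.19 - 2.06 × (1.14) = 3.19 - 2.3484 = 0.8416%.
Real GDP in the next year = 15775 × (1 + 0.8416/100) = 15775 × 1.008416 ≈ 15908 billion.

£15,908 billion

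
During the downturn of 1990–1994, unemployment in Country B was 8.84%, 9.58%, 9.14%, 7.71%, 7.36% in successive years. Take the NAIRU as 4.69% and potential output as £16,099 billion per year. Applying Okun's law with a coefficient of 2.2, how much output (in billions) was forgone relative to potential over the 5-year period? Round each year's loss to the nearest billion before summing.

£6,794 billion

Year 1990: gap = -2.2 × (8.84 - 4.69) = -9.13%, loss ≈ 16099 × 9.13/100 ≈ 1470.
Year 1991: gap = -2.2 × (9.58 - 4.69) = -10.758%, loss ≈ 16099 × 10.758/100 ≈ 1732.
Year 1992: gap = -2.2 × (9.14 - 4.69) = -9.79%, loss ≈ 16099 × 9.79/100 ≈ 1576.
Year 1993: gap = -2.2 × (7.71 - 4.69) = -6.644%, loss ≈ 16099 × 6.644/100 ≈ 1070.
Year 1994: gap = -2.2 × (7.36 - 4.69) = -5.874%, loss ≈ 16099 × 5.874/100 ≈ 946.
Total lost output = 1470 + 1732 + 1576 + 1070 + 946 = 6794 billion.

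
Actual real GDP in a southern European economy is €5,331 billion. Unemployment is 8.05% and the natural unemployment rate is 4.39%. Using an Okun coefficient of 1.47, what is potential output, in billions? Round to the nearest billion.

Unemployment gap = 8.05 - 4.39 = 3.66 points, so output gap = -1.47 × 3.66 = -5.3802%.
Since Y = Y* × (1 + gap/100), Y* = 5331/0.946198 ≈ 5634 billion.

€5,634 billion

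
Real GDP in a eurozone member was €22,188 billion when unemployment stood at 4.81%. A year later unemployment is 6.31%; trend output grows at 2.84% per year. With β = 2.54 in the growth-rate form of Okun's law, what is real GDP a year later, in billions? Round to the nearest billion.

Δu = 6.31 - 4.81 = 1.5 points.
Okun's law (growth form): g_Y = g_Y* - β × Δu = 2.84 - 2.54 × (1.50) = 2.84 - 3.81 = -0.97%.
Real GDP in the next year = 22188 × (1 - 0.97/100) = 22188 × 0.9903 ≈ 21973 billion.

€21,973 billion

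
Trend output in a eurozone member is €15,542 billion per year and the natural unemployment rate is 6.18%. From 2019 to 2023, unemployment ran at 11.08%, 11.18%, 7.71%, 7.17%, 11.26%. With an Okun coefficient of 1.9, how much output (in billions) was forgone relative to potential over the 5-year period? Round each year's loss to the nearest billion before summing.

€5,167 billion

Year 2019: gap = -1.9 × (11.08 - 6.18) = -9.31%, loss ≈ 15542 × 9.31/100 ≈ 1447.
Year 2020: gap = -1.9 × (11.18 - 6.18) = -9.5%, loss ≈ 15542 × 9.5/100 ≈ 1476.
Year 2021: gap = -1.9 × (7.71 - 6.18) = -2.907%, loss ≈ 15542 × 2.907/100 ≈ 452.
Year 2022: gap = -1.9 × (7.17 - 6.18) = -1.881%, loss ≈ 15542 × 1.881/100 ≈ 292.
Year 2023: gap = -1.9 × (11.26 - 6.18) = -9.652%, loss ≈ 15542 × 9.652/100 ≈ 1500.
Total lost output = 1447 + 1476 + 452 + 292 + 1500 = 5167 billion.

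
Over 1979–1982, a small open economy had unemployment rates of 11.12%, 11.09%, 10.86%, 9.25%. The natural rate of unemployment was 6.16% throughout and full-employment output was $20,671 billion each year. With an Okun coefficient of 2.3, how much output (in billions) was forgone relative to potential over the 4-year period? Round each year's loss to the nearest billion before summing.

Year 1979: gap = -2.3 × (11.12 - 6.16) = -11.408%, loss ≈ 20671 × 11.408/100 ≈ 2358.
Year 1980: gap = -2.3 × (11.09 - 6.16) = -11.339%, loss ≈ 20671 × 11.339/100 ≈ 2344.
Year 1981: gap = -2.3 × (10.86 - 6.16) = -10.81%, loss ≈ 20671 × 10.81/100 ≈ 2235.
Year 1982: gap = -2.3 × (9.25 - 6.16) = -7.107%, loss ≈ 20671 × 7.107/100 ≈ 1469.
Total lost output = 2358 + 2344 + 2235 + 1469 = 8406 billion.

$8,406 billion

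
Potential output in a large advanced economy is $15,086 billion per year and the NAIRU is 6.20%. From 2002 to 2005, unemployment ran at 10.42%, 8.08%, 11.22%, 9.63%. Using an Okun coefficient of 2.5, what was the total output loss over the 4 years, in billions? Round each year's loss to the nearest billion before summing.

$5,488 billion

Year 2002: gap = -2.5 × (10.42 - 6.2) = -10.55%, loss ≈ 15086 × 10.55/100 ≈ 1592.
Year 2003: gap = -2.5 × (8.08 - 6.2) = -4.7%, loss ≈ 15086 × 4.7/100 ≈ 709.
Year 2004: gap = -2.5 × (11.22 - 6.2) = -12.55%, loss ≈ 15086 × 12.55/100 ≈ 1893.
Year 2005: gap = -2.5 × (9.63 - 6.2) = -8.575%, loss ≈ 15086 × 8.575/100 ≈ 1294.
Total lost output = 1592 + 709 + 1893 + 1294 = 5488 billion.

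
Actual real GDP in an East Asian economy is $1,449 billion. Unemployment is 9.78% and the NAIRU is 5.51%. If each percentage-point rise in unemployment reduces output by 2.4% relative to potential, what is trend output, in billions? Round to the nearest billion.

$1,614 billion

Unemployment gap = 9.78 - 5.51 = 4.27 points, so output gap = -2.4 × 4.27 = -10.248%.
Since Y = Y* × (1 + gap/100), Y* = 1449/0.89752 ≈ 1614 billion.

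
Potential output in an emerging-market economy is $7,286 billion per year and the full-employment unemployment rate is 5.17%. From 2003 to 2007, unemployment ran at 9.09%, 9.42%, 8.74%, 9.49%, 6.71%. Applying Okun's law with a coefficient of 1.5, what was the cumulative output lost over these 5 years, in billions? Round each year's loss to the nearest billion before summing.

Year 2003: gap = -1.5 × (9.09 - 5.17) = -5.88%, loss ≈ 7286 × 5.88/100 ≈ 428.
Year 2004: gap = -1.5 × (9.42 - 5.17) = -6.375%, loss ≈ 7286 × 6.375/100 ≈ 464.
Year 2005: gap = -1.5 × (8.74 - 5.17) = -5.355%, loss ≈ 7286 × 5.355/100 ≈ 390.
Year 2006: gap = -1.5 × (9.49 - 5.17) = -6.48%, loss ≈ 7286 × 6.48/100 ≈ 472.
Year 2007: gap = -1.5 × (6.71 - 5.17) = -2.31%, loss ≈ 7286 × 2.31/100 ≈ 168.
Total lost output = 428 + 464 + 390 + 472 + 168 = 1922 billion.

$1,922 billion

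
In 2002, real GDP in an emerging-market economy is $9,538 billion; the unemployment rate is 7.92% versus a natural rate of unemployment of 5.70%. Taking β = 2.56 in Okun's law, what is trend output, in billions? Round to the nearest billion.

Unemployment gap = 7.92 - 5.7 = 2.22 points, so output gap = -2.56 × 2.22 = -5.6832%.
Since Y = Y* × (1 + gap/100), Y* = 9538/0.943168 ≈ 10113 billion.

$10,113 billion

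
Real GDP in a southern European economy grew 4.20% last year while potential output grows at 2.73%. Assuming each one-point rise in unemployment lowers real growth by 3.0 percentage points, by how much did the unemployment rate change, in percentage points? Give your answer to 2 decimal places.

Growth-rate Okun's law: g_Y = g_Y* - β × Δu, so Δu = (g_Y* - g_Y)/β.
Δu = (2.73 - 4.2)/3.0 = -1.47/3.0 = -0.49 percentage points.

-0.49 percentage points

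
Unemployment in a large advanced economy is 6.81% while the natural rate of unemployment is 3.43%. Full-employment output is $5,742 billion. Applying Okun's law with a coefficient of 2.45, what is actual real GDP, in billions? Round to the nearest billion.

Unemployment gap = 6.81 - 3.43 = 3.38 points, so the output gap is -2.45 × 3.38 = -8.281%.
Actual GDP = 5742 × (1 - 8.281/100) = 5742 × 0.91719 ≈ 5267 billion.

$5,267 billion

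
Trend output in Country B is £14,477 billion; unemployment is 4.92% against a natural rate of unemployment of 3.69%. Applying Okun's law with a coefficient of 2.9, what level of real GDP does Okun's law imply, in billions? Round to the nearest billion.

£13,961 billion

Unemployment gap = 4.92 - 3.69 = 1.23 points, so the output gap is -2.9 × 1.23 = -3.567%.
Actual GDP = 14477 × (1 - 3.567/100) = 14477 × 0.96433 ≈ 13961 billion.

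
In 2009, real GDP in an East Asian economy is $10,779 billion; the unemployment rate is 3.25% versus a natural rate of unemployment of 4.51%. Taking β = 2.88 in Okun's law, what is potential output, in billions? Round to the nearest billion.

$10,402 billion

Unemployment gap = 3.25 - 4.51 = -1.26 points, so output gap = -2.88 × (-1.26) = 3.6288%.
Since Y = Y* × (1 + gap/100), Y* = 10779/1.036288 ≈ 10402 billion.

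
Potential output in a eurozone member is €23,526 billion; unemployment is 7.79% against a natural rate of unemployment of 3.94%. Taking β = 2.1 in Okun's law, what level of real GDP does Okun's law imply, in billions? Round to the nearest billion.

Unemployment gap = 7.79 - 3.94 = 3.85 points, so the output gap is -2.1 × 3.85 = -8.085%.
Actual GDP = 23526 × (1 - 8.085/100) = 23526 × 0.91915 ≈ 21624 billion.

€21,624 billion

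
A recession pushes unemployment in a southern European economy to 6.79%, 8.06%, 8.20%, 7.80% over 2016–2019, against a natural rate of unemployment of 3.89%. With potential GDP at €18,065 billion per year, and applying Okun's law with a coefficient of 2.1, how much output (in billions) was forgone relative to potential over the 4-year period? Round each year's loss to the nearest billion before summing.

€5,800 billion

Year 2016: gap = -2.1 × (6.79 - 3.89) = -6.09%, loss ≈ 18065 × 6.09/100 ≈ 1100.
Year 2017: gap = -2.1 × (8.06 - 3.89) = -8.757%, loss ≈ 18065 × 8.757/100 ≈ 1582.
Year 2018: gap = -2.1 × (8.2 - 3.89) = -9.051%, loss ≈ 18065 × 9.051/100 ≈ 1635.
Year 2019: gap = -2.1 × (7.8 - 3.89) = -8.211%, loss ≈ 18065 × 8.211/100 ≈ 1483.
Total lost output = 1100 + 1582 + 1635 + 1483 = 5800 billion.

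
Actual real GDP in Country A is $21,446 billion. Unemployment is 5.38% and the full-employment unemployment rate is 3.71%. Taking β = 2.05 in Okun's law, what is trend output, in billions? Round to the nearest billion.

Unemployment gap = 5.38 - 3.71 = 1.67 points, so output gap = -2.05 × 1.67 = -3.4235%.
Since Y = Y* × (1 + gap/100), Y* = 21446/0.965765 ≈ 22206 billion.

$22,206 billion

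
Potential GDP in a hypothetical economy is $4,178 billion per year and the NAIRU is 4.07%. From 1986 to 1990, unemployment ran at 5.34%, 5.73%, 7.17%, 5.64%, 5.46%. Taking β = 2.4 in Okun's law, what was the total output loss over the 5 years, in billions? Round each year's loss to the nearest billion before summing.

$900 billion

Year 1986: gap = -2.4 × (5.34 - 4.07) = -3.048%, loss ≈ 4178 × 3.048/100 ≈ 127.
Year 1987: gap = -2.4 × (5.73 - 4.07) = -3.984%, loss ≈ 4178 × 3.984/100 ≈ 166.
Year 1988: gap = -2.4 × (7.17 - 4.07) = -7.44%, loss ≈ 4178 × 7.44/100 ≈ 311.
Year 1989: gap = -2.4 × (5.64 - 4.07) = -3.768%, loss ≈ 4178 × 3.768/100 ≈ 157.
Year 1990: gap = -2.4 × (5.46 - 4.07) = -3.336%, loss ≈ 4178 × 3.336/100 ≈ 139.
Total lost output = 127 + 166 + 311 + 157 + 139 = 900 billion.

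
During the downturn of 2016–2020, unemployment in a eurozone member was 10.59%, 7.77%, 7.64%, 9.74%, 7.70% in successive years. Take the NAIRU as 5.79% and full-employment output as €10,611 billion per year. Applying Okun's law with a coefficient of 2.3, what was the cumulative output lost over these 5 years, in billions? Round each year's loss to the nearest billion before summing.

Year 2016: gap = -2.3 × (10.59 - 5.79) = -11.04%, loss ≈ 10611 × 11.04/100 ≈ 1171.
Year 2017: gap = -2.3 × (7.77 - 5.79) = -4.554%, loss ≈ 10611 × 4.554/100 ≈ 483.
Year 2018: gap = -2.3 × (7.64 - 5.79) = -4.255%, loss ≈ 10611 × 4.255/100 ≈ 451.
Year 2019: gap = -2.3 × (9.74 - 5.79) = -9.085%, loss ≈ 10611 × 9.085/100 ≈ 964.
Year 2020: gap = -2.3 × (7.7 - 5.79) = -4.393%, loss ≈ 10611 × 4.393/100 ≈ 466.
Total lost output = 1171 + 483 + 451 + 964 + 466 = 3535 billion.

€3,535 billion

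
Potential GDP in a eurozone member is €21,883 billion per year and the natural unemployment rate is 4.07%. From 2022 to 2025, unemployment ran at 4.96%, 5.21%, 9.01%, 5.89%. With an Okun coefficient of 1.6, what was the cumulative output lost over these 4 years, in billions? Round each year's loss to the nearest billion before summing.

€3,078 billion

Year 2022: gap = -1.6 × (4.96 - 4.07) = -1.424%, loss ≈ 21883 × 1.424/100 ≈ 312.
Year 2023: gap = -1.6 × (5.21 - 4.07) = -1.824%, loss ≈ 21883 × 1.824/100 ≈ 399.
Year 2024: gap = -1.6 × (9.01 - 4.07) = -7.904%, loss ≈ 21883 × 7.904/100 ≈ 1730.
Year 2025: gap = -1.6 × (5.89 - 4.07) = -2.912%, loss ≈ 21883 × 2.912/100 ≈ 637.
Total lost output = 312 + 399 + 1730 + 637 = 3078 billion.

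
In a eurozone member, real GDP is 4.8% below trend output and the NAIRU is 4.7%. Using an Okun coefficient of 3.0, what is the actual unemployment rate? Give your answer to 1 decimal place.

From Okun's law, u - u* = -(output gap)/β = -(-4.8)/3.0 = 1.6 points.
So u = 4.7 + 1.6 = 6.3%.

6.3%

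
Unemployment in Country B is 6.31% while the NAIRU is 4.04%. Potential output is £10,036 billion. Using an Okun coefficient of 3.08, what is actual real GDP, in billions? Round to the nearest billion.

£9,334 billion

Unemployment gap = 6.31 - 4.04 = 2.27 points, so the output gap is -3.08 × 2.27 = -6.9916%.
Actual GDP = 10036 × (1 - 6.9916/100) = 10036 × 0.930084 ≈ 9334 billion.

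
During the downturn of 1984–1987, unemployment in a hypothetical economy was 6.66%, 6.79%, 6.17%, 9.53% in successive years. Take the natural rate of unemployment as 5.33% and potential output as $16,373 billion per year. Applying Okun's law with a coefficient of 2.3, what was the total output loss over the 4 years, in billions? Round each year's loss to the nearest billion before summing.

Year 1984: gap = -2.3 × (6.66 - 5.33) = -3.059%, loss ≈ 16373 × 3.059/100 ≈ 501.
Year 1985: gap = -2.3 × (6.79 - 5.33) = -3.358%, loss ≈ 16373 × 3.358/100 ≈ 550.
Year 1986: gap = -2.3 × (6.17 - 5.33) = -1.932%, loss ≈ 16373 × 1.932/100 ≈ 316.
Year 1987: gap = -2.3 × (9.53 - 5.33) = -9.66%, loss ≈ 16373 × 9.66/100 ≈ 1582.
Total lost output = 501 + 550 + 316 + 1582 = 2949 billion.

$2,949 billion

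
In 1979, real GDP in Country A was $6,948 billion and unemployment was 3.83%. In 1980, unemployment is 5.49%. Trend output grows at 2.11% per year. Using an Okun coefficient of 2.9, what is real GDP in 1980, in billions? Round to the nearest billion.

Δu = 5.49 - 3.83 = 1.66 points.
Okun's law (growth form): g_Y = g_Y* - β × Δu = 2.11 - 2.9 × (1.66) = 2.11 - 4.814 = -2.704%.
Real GDP in the next year = 6948 × (1 - 2.704/100) = 6948 × 0.97296 ≈ 6760 billion.

$6,760 billion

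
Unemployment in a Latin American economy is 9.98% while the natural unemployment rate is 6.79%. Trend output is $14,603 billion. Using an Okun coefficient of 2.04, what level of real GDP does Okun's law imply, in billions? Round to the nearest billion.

Unemployment gap = 9.98 - 6.79 = 3.19 points, so the output gap is -2.04 × 3.19 = -6.5076%.
Actual GDP = 14603 × (1 - 6.5076/100) = 14603 × 0.934924 ≈ 13653 billion.

$13,653 billion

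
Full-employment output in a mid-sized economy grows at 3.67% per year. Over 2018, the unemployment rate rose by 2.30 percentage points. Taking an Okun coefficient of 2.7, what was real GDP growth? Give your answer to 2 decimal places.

Growth-rate Okun's law: g_Y = g_Y* - β × Δu.
g_Y = 3.67 - 2.7 × (2.30) = 3.67 - 6.21 = -2.54%, i.e. -2.54% to 2 d.p.

-2.54%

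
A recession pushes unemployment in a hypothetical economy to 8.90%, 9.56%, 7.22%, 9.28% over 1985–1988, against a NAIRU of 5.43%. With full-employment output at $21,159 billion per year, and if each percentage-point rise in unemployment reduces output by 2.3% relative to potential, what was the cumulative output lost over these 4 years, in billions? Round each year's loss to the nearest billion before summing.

$6,444 billion

Year 1985: gap = -2.3 × (8.9 - 5.43) = -7.981%, loss ≈ 21159 × 7.981/100 ≈ 1689.
Year 1986: gap = -2.3 × (9.56 - 5.43) = -9.499%, loss ≈ 21159 × 9.499/100 ≈ 2010.
Year 1987: gap = -2.3 × (7.22 - 5.43) = -4.117%, loss ≈ 21159 × 4.117/100 ≈ 871.
Year 1988: gap = -2.3 × (9.28 - 5.43) = -8.855%, loss ≈ 21159 × 8.855/100 ≈ 1874.
Total lost output = 1689 + 2010 + 871 + 1874 = 6444 billion.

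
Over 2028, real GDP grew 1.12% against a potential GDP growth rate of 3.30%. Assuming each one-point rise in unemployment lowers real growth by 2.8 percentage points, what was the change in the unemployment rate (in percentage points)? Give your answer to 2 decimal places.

Growth-rate Okun's law: g_Y = g_Y* - β × Δu, so Δu = (g_Y* - g_Y)/β.
Δu = (3.3 - 1.12)/2.8 = 2.18/2.8 = 0.78 percentage points.

0.78 percentage points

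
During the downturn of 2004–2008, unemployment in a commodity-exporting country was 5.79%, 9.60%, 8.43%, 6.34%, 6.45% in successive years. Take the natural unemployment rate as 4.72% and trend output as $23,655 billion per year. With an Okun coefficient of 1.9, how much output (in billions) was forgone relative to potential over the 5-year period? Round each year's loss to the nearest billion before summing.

$5,847 billion

Year 2004: gap = -1.9 × (5.79 - 4.72) = -2.033%, loss ≈ 23655 × 2.033/100 ≈ 481.
Year 2005: gap = -1.9 × (9.6 - 4.72) = -9.272%, loss ≈ 23655 × 9.272/100 ≈ 2193.
Year 2006: gap = -1.9 × (8.43 - 4.72) = -7.049%, loss ≈ 23655 × 7.049/100 ≈ 1667.
Year 2007: gap = -1.9 × (6.34 - 4.72) = -3.078%, loss ≈ 23655 × 3.078/100 ≈ 728.
Year 2008: gap = -1.9 × (6.45 - 4.72) = -3.287%, loss ≈ 23655 × 3.287/100 ≈ 778.
Total lost output = 481 + 2193 + 1667 + 728 + 778 = 5847 billion.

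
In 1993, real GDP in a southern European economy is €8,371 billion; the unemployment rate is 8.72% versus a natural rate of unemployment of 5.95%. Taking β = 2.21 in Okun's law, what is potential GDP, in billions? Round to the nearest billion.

€8,917 billion

Unemployment gap = 8.72 - 5.95 = 2.77 points, so output gap = -2.21 × 2.77 = -6.1217%.
Since Y = Y* × (1 + gap/100), Y* = 8371/0.938783 ≈ 8917 billion.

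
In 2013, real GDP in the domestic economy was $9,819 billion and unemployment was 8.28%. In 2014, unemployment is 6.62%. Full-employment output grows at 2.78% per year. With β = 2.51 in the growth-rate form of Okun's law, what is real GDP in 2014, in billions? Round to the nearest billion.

Δu = 6.62 - 8.28 = -1.66 points.
Okun's law (growth form): g_Y = g_Y* - β × Δu = 2.78 - 2.51 × (-1.66) = 2.78 + 4.1666 = 6.9466%.
Real GDP in the next year = 9819 × (1 + 6.9466/100) = 9819 × 1.069466 ≈ 10501 billion.

$10,501 billion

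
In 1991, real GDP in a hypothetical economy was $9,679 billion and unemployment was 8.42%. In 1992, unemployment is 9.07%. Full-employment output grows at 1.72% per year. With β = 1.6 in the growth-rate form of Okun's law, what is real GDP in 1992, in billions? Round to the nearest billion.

Δu = 9.07 - 8.42 = 0.65 points.
Okun's law (growth form): g_Y = g_Y* - β × Δu = 1.72 - 1.6 × (0.65) = 1.72 - 1.04 = 0.68%.
Real GDP in the next year = 9679 × (1 + 0.68/100) = 9679 × 1.0068 ≈ 9745 billion.

$9,745 billion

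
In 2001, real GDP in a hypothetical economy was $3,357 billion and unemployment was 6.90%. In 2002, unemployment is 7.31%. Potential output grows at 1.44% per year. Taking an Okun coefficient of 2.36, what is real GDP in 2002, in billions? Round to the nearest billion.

$3,373 billion

Δu = 7.31 - 6.9 = 0.41 points.
Okun's law (growth form): g_Y = g_Y* - β × Δu = 1.44 - 2.36 × (0.41) = 1.44 - 0.9676 = 0.4724%.
Real GDP in the next year = 3357 × (1 + 0.4724/100) = 3357 × 1.004724 ≈ 3373 billion.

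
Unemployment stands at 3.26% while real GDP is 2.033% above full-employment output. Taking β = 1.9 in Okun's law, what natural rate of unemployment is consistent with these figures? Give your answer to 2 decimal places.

4.33%

From Okun's law, u - u* = -(output gap)/β = -(2.033)/1.9 = -1.07 points.
So u* = 3.26 + 1.07 = 4.33%.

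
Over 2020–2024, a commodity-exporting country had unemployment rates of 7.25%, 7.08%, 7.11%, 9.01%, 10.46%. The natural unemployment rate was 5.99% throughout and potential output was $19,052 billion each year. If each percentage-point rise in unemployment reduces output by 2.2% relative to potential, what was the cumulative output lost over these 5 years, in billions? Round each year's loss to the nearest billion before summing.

Year 2020: gap = -2.2 × (7.25 - 5.99) = -2.772%, loss ≈ 19052 × 2.772/100 ≈ 528.
Year 2021: gap = -2.2 × (7.08 - 5.99) = -2.398%, loss ≈ 19052 × 2.398/100 ≈ 457.
Year 2022: gap = -2.2 × (7.11 - 5.99) = -2.464%, loss ≈ 19052 × 2.464/100 ≈ 469.
Year 2023: gap = -2.2 × (9.01 - 5.99) = -6.644%, loss ≈ 19052 × 6.644/100 ≈ 1266.
Year 2024: gap = -2.2 × (10.46 - 5.99) = -9.834%, loss ≈ 19052 × 9.834/100 ≈ 1874.
Total lost output = 528 + 457 + 469 + 1266 + 1874 = 4594 billion.

$4,594 billion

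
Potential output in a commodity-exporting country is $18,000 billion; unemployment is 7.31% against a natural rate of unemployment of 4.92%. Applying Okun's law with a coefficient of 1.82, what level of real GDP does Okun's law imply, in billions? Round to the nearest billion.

$17,217 billion

Unemployment gap = 7.31 - 4.92 = 2.39 points, so the output gap is -1.82 × 2.39 = -4.3498%.
Actual GDP = 18000 × (1 - 4.3498/100) = 18000 × 0.956502 ≈ 17217 billion.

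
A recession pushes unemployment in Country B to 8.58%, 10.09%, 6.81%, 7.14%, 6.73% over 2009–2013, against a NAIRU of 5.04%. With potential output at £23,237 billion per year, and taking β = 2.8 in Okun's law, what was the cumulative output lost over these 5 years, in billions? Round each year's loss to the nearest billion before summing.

£9,207 billion

Year 2009: gap = -2.8 × (8.58 - 5.04) = -9.912%, loss ≈ 23237 × 9.912/100 ≈ 2303.
Year 2010: gap = -2.8 × (10.09 - 5.04) = -14.14%, loss ≈ 23237 × 14.14/100 ≈ 3286.
Year 2011: gap = -2.8 × (6.81 - 5.04) = -4.956%, loss ≈ 23237 × 4.956/100 ≈ 1152.
Year 2012: gap = -2.8 × (7.14 - 5.04) = -5.88%, loss ≈ 23237 × 5.88/100 ≈ 1366.
Year 2013: gap = -2.8 × (6.73 - 5.04) = -4.732%, loss ≈ 23237 × 4.732/100 ≈ 1100.
Total lost output = 2303 + 3286 + 1152 + 1366 + 1100 = 9207 billion.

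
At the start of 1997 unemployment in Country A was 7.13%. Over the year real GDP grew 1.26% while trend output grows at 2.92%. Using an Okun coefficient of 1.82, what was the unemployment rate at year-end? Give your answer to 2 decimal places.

Growth-rate Okun's law: g_Y = g_Y* - β × Δu, so Δu = (g_Y* - g_Y)/β.
Δu = (2.92 - 1.26)/1.82 = 1.66/1.82 = 0.91 percentage points.
Year-end unemployment = 7.13 + 0.91 = 8.04%.

8.04%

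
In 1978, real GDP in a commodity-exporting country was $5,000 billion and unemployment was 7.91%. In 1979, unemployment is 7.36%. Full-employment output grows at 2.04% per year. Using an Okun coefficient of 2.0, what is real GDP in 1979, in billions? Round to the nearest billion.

Δu = 7.36 - 7.91 = -0.55 points.
Okun's law (growth form): g_Y = g_Y* - β × Δu = 2.04 - 2.0 × (-0.55) = 2.04 + 1.1 = 3.14%.
Real GDP in the next year = 5000 × (1 + 3.14/100) = 5000 × 1.0314 ≈ 5157 billion.

$5,157 billion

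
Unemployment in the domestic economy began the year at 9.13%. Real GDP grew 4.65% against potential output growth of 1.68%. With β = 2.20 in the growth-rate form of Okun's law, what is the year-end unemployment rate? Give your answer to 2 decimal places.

Growth-rate Okun's law: g_Y = g_Y* - β × Δu, so Δu = (g_Y* - g_Y)/β.
Δu = (1.68 - 4.65)/2.20 = -2.97/2.20 = -1.35 percentage points.
Year-end unemployment = 9.13 - 1.35 = 7.78%.

7.78%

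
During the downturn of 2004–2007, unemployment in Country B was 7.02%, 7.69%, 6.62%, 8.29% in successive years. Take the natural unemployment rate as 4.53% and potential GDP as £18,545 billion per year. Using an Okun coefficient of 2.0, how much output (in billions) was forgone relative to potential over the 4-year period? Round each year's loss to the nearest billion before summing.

Year 2004: gap = -2.0 × (7.02 - 4.53) = -4.98%, loss ≈ 18545 × 4.98/100 ≈ 924.
Year 2005: gap = -2.0 × (7.69 - 4.53) = -6.32%, loss ≈ 18545 × 6.32/100 ≈ 1172.
Year 2006: gap = -2.0 × (6.62 - 4.53) = -4.18%, loss ≈ 18545 × 4.18/100 ≈ 775.
Year 2007: gap = -2.0 × (8.29 - 4.53) = -7.52%, loss ≈ 18545 × 7.52/100 ≈ 1395.
Total lost output = 924 + 1172 + 775 + 1395 = 4266 billion.

£4,266 billion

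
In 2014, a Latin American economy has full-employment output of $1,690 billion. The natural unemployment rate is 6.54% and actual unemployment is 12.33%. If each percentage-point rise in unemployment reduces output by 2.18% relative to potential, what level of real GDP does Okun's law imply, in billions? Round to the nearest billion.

Unemployment gap = 12.33 - 6.54 = 5.79 points, so the output gap is -2.18 × 5.79 = -12.6222%.
Actual GDP = 1690 × (1 - 12.6222/100) = 1690 × 0.873778 ≈ 1477 billion.

$1,477 billion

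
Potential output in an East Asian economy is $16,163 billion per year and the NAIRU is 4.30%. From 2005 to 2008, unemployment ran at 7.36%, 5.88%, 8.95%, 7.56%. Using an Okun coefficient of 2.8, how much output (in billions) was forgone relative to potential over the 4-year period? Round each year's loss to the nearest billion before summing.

$5,679 billion

Year 2005: gap = -2.8 × (7.36 - 4.3) = -8.568%, loss ≈ 16163 × 8.568/100 ≈ 1385.
Year 2006: gap = -2.8 × (5.88 - 4.3) = -4.424%, loss ≈ 16163 × 4.424/100 ≈ 715.
Year 2007: gap = -2.8 × (8.95 - 4.3) = -13.02%, loss ≈ 16163 × 13.02/100 ≈ 2104.
Year 2008: gap = -2.8 × (7.56 - 4.3) = -9.128%, loss ≈ 16163 × 9.128/100 ≈ 1475.
Total lost output = 1385 + 715 + 2104 + 1475 = 5679 billion.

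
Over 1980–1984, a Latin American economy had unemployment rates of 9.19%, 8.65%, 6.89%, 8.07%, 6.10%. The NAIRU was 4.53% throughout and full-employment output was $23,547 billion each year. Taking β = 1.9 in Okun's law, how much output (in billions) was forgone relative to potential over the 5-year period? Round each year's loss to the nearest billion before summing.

Year 1980: gap = -1.9 × (9.19 - 4.53) = -8.854%, loss ≈ 23547 × 8.854/100 ≈ 2085.
Year 1981: gap = -1.9 × (8.65 - 4.53) = -7.828%, loss ≈ 23547 × 7.828/100 ≈ 1843.
Year 1982: gap = -1.9 × (6.89 - 4.53) = -4.484%, loss ≈ 23547 × 4.484/100 ≈ 1056.
Year 1983: gap = -1.9 × (8.07 - 4.53) = -6.726%, loss ≈ 23547 × 6.726/100 ≈ 1584.
Year 1984: gap = -1.9 × (6.1 - 4.53) = -2.983%, loss ≈ 23547 × 2.983/100 ≈ 702.
Total lost output = 2085 + 1843 + 1056 + 1584 + 702 = 7270 billion.

$7,270 billion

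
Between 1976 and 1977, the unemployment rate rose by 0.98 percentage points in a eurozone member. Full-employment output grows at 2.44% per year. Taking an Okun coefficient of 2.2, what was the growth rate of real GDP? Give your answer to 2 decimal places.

0.28%

Growth-rate Okun's law: g_Y = g_Y* - β × Δu.
g_Y = 2.44 - 2.2 × (0.98) = 2.44 - 2.156 = 0.284%, i.e. 0.28% to 2 d.p.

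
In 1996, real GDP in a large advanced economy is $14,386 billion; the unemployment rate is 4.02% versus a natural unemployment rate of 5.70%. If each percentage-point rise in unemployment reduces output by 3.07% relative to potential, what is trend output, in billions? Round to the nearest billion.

$13,680 billion

Unemployment gap = 4.02 - 5.7 = -1.68 points, so output gap = -3.07 × (-1.68) = 5.1576%.
Since Y = Y* × (1 + gap/100), Y* = 14386/1.051576 ≈ 13680 billion.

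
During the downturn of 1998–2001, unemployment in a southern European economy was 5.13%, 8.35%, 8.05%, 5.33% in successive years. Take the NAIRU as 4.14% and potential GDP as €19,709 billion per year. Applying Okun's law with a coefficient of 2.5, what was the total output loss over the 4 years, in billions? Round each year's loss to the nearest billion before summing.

Year 1998: gap = -2.5 × (5.13 - 4.14) = -2.475%, loss ≈ 19709 × 2.475/100 ≈ 488.
Year 1999: gap = -2.5 × (8.35 - 4.14) = -10.525%, loss ≈ 19709 × 10.525/100 ≈ 2074.
Year 2000: gap = -2.5 × (8.05 - 4.14) = -9.775%, loss ≈ 19709 × 9.775/100 ≈ 1927.
Year 2001: gap = -2.5 × (5.33 - 4.14) = -2.975%, loss ≈ 19709 × 2.975/100 ≈ 586.
Total lost output = 488 + 2074 + 1927 + 586 = 5075 billion.

€5,075 billion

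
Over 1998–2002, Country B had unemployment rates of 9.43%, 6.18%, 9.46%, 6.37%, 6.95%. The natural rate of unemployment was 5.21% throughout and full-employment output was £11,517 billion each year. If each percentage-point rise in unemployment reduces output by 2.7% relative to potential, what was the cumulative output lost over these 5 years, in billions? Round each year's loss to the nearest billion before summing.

£3,838 billion

Year 1998: gap = -2.7 × (9.43 - 5.21) = -11.394%, loss ≈ 11517 × 11.394/100 ≈ 1312.
Year 1999: gap = -2.7 × (6.18 - 5.21) = -2.619%, loss ≈ 11517 × 2.619/100 ≈ 302.
Year 2000: gap = -2.7 × (9.46 - 5.21) = -11.475%, loss ≈ 11517 × 11.475/100 ≈ 1322.
Year 2001: gap = -2.7 × (6.37 - 5.21) = -3.132%, loss ≈ 11517 × 3.132/100 ≈ 361.
Year 2002: gap = -2.7 × (6.95 - 5.21) = -4.698%, loss ≈ 11517 × 4.698/100 ≈ 541.
Total lost output = 1312 + 302 + 1322 + 361 + 541 = 3838 billion.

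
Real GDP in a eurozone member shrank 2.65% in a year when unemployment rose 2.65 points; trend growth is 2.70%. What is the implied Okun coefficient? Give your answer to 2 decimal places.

Growth form: g_Y = g_Y* - β × Δu, so β = (g_Y* - g_Y)/Δu.
β = (2.7 + 2.65)/2.65 = 5.35/2.65 = 2.02.

β ≈ 2.02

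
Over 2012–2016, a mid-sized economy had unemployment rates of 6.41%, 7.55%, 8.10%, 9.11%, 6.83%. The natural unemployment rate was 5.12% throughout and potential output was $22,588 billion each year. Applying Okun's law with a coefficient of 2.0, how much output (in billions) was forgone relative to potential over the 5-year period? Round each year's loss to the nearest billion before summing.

Year 2012: gap = -2.0 × (6.41 - 5.12) = -2.58%, loss ≈ 22588 × 2.58/100 ≈ 583.
Year 2013: gap = -2.0 × (7.55 - 5.12) = -4.86%, loss ≈ 22588 × 4.86/100 ≈ 1098.
Year 2014: gap = -2.0 × (8.1 - 5.12) = -5.96%, loss ≈ 22588 × 5.96/100 ≈ 1346.
Year 2015: gap = -2.0 × (9.11 - 5.12) = -7.98%, loss ≈ 22588 × 7.98/100 ≈ 1803.
Year 2016: gap = -2.0 × (6.83 - 5.12) = -3.42%, loss ≈ 22588 × 3.42/100 ≈ 773.
Total lost output = 583 + 1098 + 1346 + 1803 + 773 = 5603 billion.

$5,603 billion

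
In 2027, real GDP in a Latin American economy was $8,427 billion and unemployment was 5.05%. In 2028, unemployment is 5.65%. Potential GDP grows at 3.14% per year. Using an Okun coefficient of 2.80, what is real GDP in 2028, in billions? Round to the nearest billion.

Δu = 5.65 - 5.05 = 0.6 points.
Okun's law (growth form): g_Y = g_Y* - β × Δu = 3.14 - 2.80 × (0.60) = 3.14 - 1.68 = 1.46%.
Real GDP in the next year = 8427 × (1 + 1.46/100) = 8427 × 1.0146 ≈ 8550 billion.

$8,550 billion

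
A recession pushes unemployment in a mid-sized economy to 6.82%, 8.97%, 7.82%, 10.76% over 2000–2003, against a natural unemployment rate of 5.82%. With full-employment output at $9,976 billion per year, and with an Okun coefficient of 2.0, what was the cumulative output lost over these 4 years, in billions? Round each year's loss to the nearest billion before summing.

$2,213 billion

Year 2000: gap = -2.0 × (6.82 - 5.82) = -2%, loss ≈ 9976 × 2/100 ≈ 200.
Year 2001: gap = -2.0 × (8.97 - 5.82) = -6.3%, loss ≈ 9976 × 6.3/100 ≈ 628.
Year 2002: gap = -2.0 × (7.82 - 5.82) = -4%, loss ≈ 9976 × 4/100 ≈ 399.
Year 2003: gap = -2.0 × (10.76 - 5.82) = -9.88%, loss ≈ 9976 × 9.88/100 ≈ 986.
Total lost output = 200 + 628 + 399 + 986 = 2213 billion.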